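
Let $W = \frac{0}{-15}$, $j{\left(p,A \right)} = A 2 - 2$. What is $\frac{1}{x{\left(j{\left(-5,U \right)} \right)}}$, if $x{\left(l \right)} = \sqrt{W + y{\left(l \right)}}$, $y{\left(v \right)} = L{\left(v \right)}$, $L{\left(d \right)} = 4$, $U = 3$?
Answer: $\frac{1}{2} \approx 0.5$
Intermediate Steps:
$j{\left(p,A \right)} = -2 + 2 A$ ($j{\left(p,A \right)} = 2 A - 2 = -2 + 2 A$)
$y{\left(v \right)} = 4$
$W = 0$ ($W = 0 \left(- \frac{1}{15}\right) = 0$)
$x{\left(l \right)} = 2$ ($x{\left(l \right)} = \sqrt{0 + 4} = \sqrt{4} = 2$)
$\frac{1}{x{\left(j{\left(-5,U \right)} \right)}} = \frac{1}{2}$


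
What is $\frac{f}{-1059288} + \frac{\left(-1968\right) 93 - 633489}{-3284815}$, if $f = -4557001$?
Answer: $\frac{833359350661}{183135005880} \approx 4.5505$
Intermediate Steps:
$\frac{f}{-1059288} + \frac{\left(-1968\right) 93 - 633489}{-3284815} = - \frac{4557001}{-1059288} + \frac{\left(-1968\right) 93 - 633489}{-3284815} = \left(-4557001\right) \left(- \frac{1}{1059288}\right) + \left(-183024 - 633489\right) \left(- \frac{1}{3284815}\right) = \frac{4557001}{1059288} - - \frac{816513}{3284815} = \frac{4557001}{1059288} + \frac{816513}{3284815} = \frac{833359350661}{183135005880}$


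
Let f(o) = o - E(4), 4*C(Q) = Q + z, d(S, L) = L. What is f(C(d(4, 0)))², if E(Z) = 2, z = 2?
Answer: 9/4 ≈ 2.2500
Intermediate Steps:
C(Q) = ½ + Q/4 (C(Q) = (Q + 2)/4 = (2 + Q)/4 = ½ + Q/4)
f(o) = -2 + o (f(o) = o - 1*2 = o - 2 = -2 + o)
f(C(d(4, 0)))² = (-2 + (½ + (¼)*0))² = (-2 + (½ + 0))² = (-2 + ½)² = (-3/2)² = 9/4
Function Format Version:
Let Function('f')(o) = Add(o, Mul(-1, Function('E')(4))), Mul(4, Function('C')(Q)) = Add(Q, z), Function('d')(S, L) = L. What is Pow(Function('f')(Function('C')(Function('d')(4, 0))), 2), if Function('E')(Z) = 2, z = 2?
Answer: Rational(9, 4) ≈ 2.2500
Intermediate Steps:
Function('C')(Q) = Add(Rational(1, 2), Mul(Rational(1, 4), Q)) (Function('C')(Q) = Mul(Rational(1, 4), Add(Q, 2)) = Mul(Rational(1, 4), Add(2, Q)) = Add(Rational(1, 2), Mul(Rational(1, 4), Q)))
Function('f')(o) = Add(-2, o) (Function('f')(o) = Add(o, Mul(-1, 2)) = Add(o, -2) = Add(-2, o))
Pow(Function('f')(Function('C')(Function('d')(4, 0))), 2) = Pow(Add(-2, Add(Rational(1, 2), Mul(Rational(1, 4), 0))), 2) = Pow(Add(-2, Add(Rational(1, 2), 0)), 2) = Pow(Add(-2, Rational(1, 2)), 2) = Pow(Rational(-3, 2), 2) = Rational(9, 4)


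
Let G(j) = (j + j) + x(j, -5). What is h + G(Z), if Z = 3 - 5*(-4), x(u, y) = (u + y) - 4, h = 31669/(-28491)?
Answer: 1677791/28491 ≈ 58.888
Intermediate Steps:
h = -31669/28491 (h = 31669*(-1/28491) = -31669/28491 ≈ -1.1115)
x(u, y) = -4 + u + y
Z = 23 (Z = 3 + 20 = 23)
G(j) = -9 + 3*j (G(j) = (j + j) + (-4 + j - 5) = 2*j + (-9 + j) = -9 + 3*j)
h + G(Z) = -31669/28491 + (-9 + 3*23) = -31669/28491 + (-9 + 69) = -31669/28491 + 60 = 1677791/28491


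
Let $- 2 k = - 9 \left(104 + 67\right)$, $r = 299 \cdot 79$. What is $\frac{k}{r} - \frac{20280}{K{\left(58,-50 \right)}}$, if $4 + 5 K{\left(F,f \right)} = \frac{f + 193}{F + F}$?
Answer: $\frac{185226598273}{5054894} \approx 36643.0$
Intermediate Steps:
$K{\left(F,f \right)} = - \frac{4}{5} + \frac{193 + f}{10 F}$ ($K{\left(F,f \right)} = - \frac{4}{5} + \frac{\left(f + 193\right) \frac{1}{F + F}}{5} = - \frac{4}{5} + \frac{\left(193 + f\right) \frac{1}{2 F}}{5} = - \frac{4}{5} + \frac{\frac{1}{2} \frac{1}{F} \left(193 + f\right)}{5} = - \frac{4}{5} + \frac{193 + f}{10 F}$)
$r = 23621$
$k = \frac{1539}{2}$ ($k = - \frac{\left(-9\right) \left(104 + 67\right)}{2} = - \frac{\left(-9\right) 171}{2} = \left(- \frac{1}{2}\right) \left(-1539\right) = \frac{1539}{2} \approx 769.5$)
$\frac{k}{r} - \frac{20280}{K{\left(58,-50 \right)}} = \frac{1539}{2 \cdot 23621} - \frac{20280}{\frac{1}{10} \cdot \frac{1}{58} \left(193 - 50 - 464\right)} = \frac{1539}{2} \cdot \frac{1}{23621} - \frac{20280}{\frac{1}{10} \cdot \frac{1}{58} \left(193 - 50 - 464\right)} = \frac{1539}{47242} - \frac{20280}{\frac{1}{10} \cdot \frac{1}{58} \left(-321\right)} = \frac{1539}{47242} - \frac{20280}{- \frac{321}{580}} = \frac{1539}{47242} - - \frac{3920800}{107} = \frac{1539}{47242} + \frac{3920800}{107} = \frac{185226598273}{5054894}$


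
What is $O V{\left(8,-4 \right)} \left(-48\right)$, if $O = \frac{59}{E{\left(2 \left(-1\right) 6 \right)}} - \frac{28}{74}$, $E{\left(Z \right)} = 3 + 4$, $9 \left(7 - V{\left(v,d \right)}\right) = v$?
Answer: $- \frac{611600}{259} \approx -2361.4$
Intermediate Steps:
$V{\left(v,d \right)} = 7 - \frac{v}{9}$
$E{\left(Z \right)} = 7$
$O = \frac{2085}{259}$ ($O = \frac{59}{7} - \frac{28}{74} = 59 \cdot \frac{1}{7} - \frac{14}{37} = \frac{59}{7} - \frac{14}{37} = \frac{2085}{259} \approx 8.0502$)
$O V{\left(8,-4 \right)} \left(-48\right) = \frac{2085 \left(7 - \frac{8}{9}\right)}{259} \left(-48\right) = \frac{2085}{259} \cdot \frac{55}{9} \left(-48\right) = \frac{38225}{777} \left(-48\right) = - \frac{611600}{259}$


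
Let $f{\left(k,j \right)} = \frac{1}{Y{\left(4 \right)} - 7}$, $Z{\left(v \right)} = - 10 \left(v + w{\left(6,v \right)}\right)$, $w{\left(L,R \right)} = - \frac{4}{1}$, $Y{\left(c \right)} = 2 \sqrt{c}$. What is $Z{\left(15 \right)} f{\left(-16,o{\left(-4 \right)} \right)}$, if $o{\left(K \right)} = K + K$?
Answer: $\frac{110}{3} \approx 36.667$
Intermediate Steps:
$w{\left(L,R \right)} = -4$ ($w{\left(L,R \right)} = \left(-4\right) 1 = -4$)
$Z{\left(v \right)} = 40 - 10 v$ ($Z{\left(v \right)} = - 10 \left(v - 4\right) = - 10 \left(-4 + v\right) = 40 - 10 v$)
$o{\left(K \right)} = 2 K$
$f{\left(k,j \right)} = - \frac{1}{3}$ ($f{\left(k,j \right)} = \frac{1}{2 \sqrt{4} - 7} = \frac{1}{2 \cdot 2 - 7} = \frac{1}{4 - 7} = \frac{1}{-3} = - \frac{1}{3}$)
$Z{\left(15 \right)} f{\left(-16,o{\left(-4 \right)} \right)} = \left(40 - 150\right) \left(- \frac{1}{3}\right) = \left(-110\right) \left(- \frac{1}{3}\right) = \frac{110}{3}$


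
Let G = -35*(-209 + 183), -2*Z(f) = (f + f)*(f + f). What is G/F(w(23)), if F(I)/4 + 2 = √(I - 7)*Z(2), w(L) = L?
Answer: -455/68 ≈ -6.6912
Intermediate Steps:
Z(f) = -2*f² (Z(f) = -(f + f)*(f + f)/2 = -2*f*2*f/2 = -2*f²)
G = 910 (G = -35*(-26) = 910)
F(I) = -8 - 32*√(-7 + I) (F(I) = -8 + 4*(√(I - 7)*(-2*2²)) = -8 + 4*(√(-7 + I)*(-2*4)) = -8 + 4*(√(-7 + I)*(-8)) = -8 + 4*(-8*√(-7 + I)) = -8 - 32*√(-7 + I))
G/F(w(23)) = 910/(-8 - 32*√(-7 + 23)) = 910/(-8 - 32*√16) = 910/(-8 - 32*4) = 910/(-8 - 128) = 910/(-136) = 910*(-1/136) = -455/68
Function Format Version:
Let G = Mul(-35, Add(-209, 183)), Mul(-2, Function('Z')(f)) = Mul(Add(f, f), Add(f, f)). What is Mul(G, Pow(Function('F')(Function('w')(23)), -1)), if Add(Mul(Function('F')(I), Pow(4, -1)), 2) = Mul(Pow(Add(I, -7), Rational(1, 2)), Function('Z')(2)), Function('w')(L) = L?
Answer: Rational(-455, 68) ≈ -6.6912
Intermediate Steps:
Function('Z')(f) = Mul(-2, Pow(f, 2)) (Function('Z')(f) = Mul(Rational(-1, 2), Mul(Add(f, f), Add(f, f))) = Mul(Rational(-1, 2), Mul(Mul(2, f), Mul(2, f))) = Mul(Rational(-1, 2), Mul(4, Pow(f, 2))) = Mul(-2, Pow(f, 2)))
G = 910 (G = Mul(-35, -26) = 910)
Function('F')(I) = Add(-8, Mul(-32, Pow(Add(-7, I), Rational(1, 2)))) (Function('F')(I) = Add(-8, Mul(4, Mul(Pow(Add(I, -7), Rational(1, 2)), Mul(-2, Pow(2, 2))))) = Add(-8, Mul(4, Mul(Pow(Add(-7, I), Rational(1, 2)), Mul(-2, 4)))) = Add(-8, Mul(4, Mul(Pow(Add(-7, I), Rational(1, 2)), -8))) = Add(-8, Mul(4, Mul(-8, Pow(Add(-7, I), Rational(1, 2))))) = Add(-8, Mul(-32, Pow(Add(-7, I), Rational(1, 2)))))
Mul(G, Pow(Function('F')(Function('w')(23)), -1)) = Mul(910, Pow(Add(-8, Mul(-32, Pow(Add(-7, 23), Rational(1, 2)))), -1)) = Mul(910, Pow(Add(-8, Mul(-32, Pow(16, Rational(1, 2)))), -1)) = Mul(910, Pow(Add(-8, Mul(-32, 4)), -1)) = Mul(910, Pow(Add(-8, -128), -1)) = Mul(910, Pow(-136, -1)) = Mul(910, Rational(-1, 136)) = Rational(-455, 68)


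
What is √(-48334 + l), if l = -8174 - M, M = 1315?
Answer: I*√57823 ≈ 240.46*I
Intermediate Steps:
l = -9489 (l = -8174 - 1*1315 = -8174 - 1315 = -9489)
√(-48334 + l) = √(-48334 - 9489) = √(-57823) = I*√57823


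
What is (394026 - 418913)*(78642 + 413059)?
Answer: -12236962787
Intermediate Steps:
(394026 - 418913)*(78642 + 413059) = -24887*491701 = -12236962787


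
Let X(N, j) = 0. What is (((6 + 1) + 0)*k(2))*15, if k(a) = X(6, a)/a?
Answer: 0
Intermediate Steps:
k(a) = 0 (k(a) = 0/a = 0)
(((6 + 1) + 0)*k(2))*15 = (((6 + 1) + 0)*0)*15 = ((7 + 0)*0)*15 = (7*0)*15 = 0*15 = 0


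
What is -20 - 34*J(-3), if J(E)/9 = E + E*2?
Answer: 2734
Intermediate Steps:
J(E) = 27*E (J(E) = 9*(E + E*2) = 9*(E + 2*E) = 9*(3*E) = 27*E)
-20 - 34*J(-3) = -20 - 918*(-3) = -20 - 34*(-81) = -20 + 2754 = 2734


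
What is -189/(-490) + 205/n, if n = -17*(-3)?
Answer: 15727/3570 ≈ 4.4053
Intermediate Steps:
n = 51
-189/(-490) + 205/n = -189/(-490) + 205/51 = -189*(-1/490) + 205*(1/51) = 27/70 + 205/51 = 15727/3570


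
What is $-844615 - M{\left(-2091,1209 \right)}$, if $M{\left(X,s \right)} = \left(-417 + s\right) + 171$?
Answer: $-845578$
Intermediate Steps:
$M{\left(X,s \right)} = -246 + s$
$-844615 - M{\left(-2091,1209 \right)} = -844615 - \left(-246 + 1209\right) = -844615 - 963 = -845578$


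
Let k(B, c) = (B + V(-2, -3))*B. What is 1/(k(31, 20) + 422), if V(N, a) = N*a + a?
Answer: 1/1476 ≈ 0.00067751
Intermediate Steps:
V(N, a) = a + N*a
k(B, c) = B*(3 + B) (k(B, c) = (B - 3*(1 - 2))*B = (B - 3*(-1))*B = (B + 3)*B = (3 + B)*B = B*(3 + B))
1/(k(31, 20) + 422) = 1/(31*(3 + 31) + 422) = 1/(31*34 + 422) = 1/(1054 + 422) = 1/1476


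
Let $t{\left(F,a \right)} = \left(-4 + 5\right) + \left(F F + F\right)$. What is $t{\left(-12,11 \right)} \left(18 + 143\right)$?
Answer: $21413$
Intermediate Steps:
$t{\left(F,a \right)} = 1 + F + F^{2}$ ($t{\left(F,a \right)} = 1 + \left(F^{2} + F\right) = 1 + \left(F + F^{2}\right) = 1 + F + F^{2}$)
$t{\left(-12,11 \right)} \left(18 + 143\right) = \left(1 - 12 + \left(-12\right)^{2}\right) \left(18 + 143\right) = \left(1 - 12 + 144\right) 161 = 133 \cdot 161 = 21413$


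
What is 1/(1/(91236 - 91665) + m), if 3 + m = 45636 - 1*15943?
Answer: 429/12737009 ≈ 3.3681e-5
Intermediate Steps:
m = 29690 (m = -3 + (45636 - 1*15943) = -3 + (45636 - 15943) = -3 + 29693 = 29690)
1/(1/(91236 - 91665) + m) = 1/(1/(91236 - 91665) + 29690) = 1/(1/(-429) + 29690) = 1/(-1/429 + 29690) = 1/(12737009/429) = 429/12737009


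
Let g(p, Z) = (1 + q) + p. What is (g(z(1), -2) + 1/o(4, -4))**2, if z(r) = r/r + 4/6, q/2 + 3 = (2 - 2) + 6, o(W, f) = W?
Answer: 11449/144 ≈ 79.507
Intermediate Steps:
q = 6 (q = -6 + 2*((2 - 2) + 6) = -6 + 2*(0 + 6) = -6 + 2*6 = -6 + 12 = 6)
z(r) = 5/3 (z(r) = 1 + 4*(1/6) = 1 + 2/3 = 5/3)
g(p, Z) = 7 + p (g(p, Z) = (1 + 6) + p = 7 + p)
(g(z(1), -2) + 1/o(4, -4))**2 = ((7 + 5/3) + 1/4)**2 = (26/3 + 1/4)**2 = (107/12)**2 = 11449/144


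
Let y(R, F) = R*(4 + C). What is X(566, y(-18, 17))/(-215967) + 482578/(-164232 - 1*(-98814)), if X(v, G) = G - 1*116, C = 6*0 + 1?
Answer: -5789302601/784896067 ≈ -7.3759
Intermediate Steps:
C = 1 (C = 0 + 1 = 1)
y(R, F) = 5*R (y(R, F) = R*(4 + 1) = R*5 = 5*R)
X(v, G) = -116 + G (X(v, G) = G - 116 = -116 + G)
X(566, y(-18, 17))/(-215967) + 482578/(-164232 - 1*(-98814)) = (-116 + 5*(-18))/(-215967) + 482578/(-164232 - 1*(-98814)) = (-116 - 90)*(-1/215967) + 482578/(-164232 + 98814) = -206*(-1/215967) + 482578/(-65418) = 206/215967 + 482578*(-1/65418) = 206/215967 - 241289/32709 = -5789302601/784896067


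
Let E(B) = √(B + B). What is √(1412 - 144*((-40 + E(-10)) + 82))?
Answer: 2*√(-1159 - 72*I*√5) ≈ 4.7178 - 68.251*I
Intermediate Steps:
E(B) = √2*√B (E(B) = √(2*B) = √2*√B)
√(1412 - 144*((-40 + E(-10)) + 82)) = √(1412 - 144*((-40 + √2*√(-10)) + 82)) = √(1412 - 144*((-40 + √2*(I*√10)) + 82)) = √(1412 - 144*((-40 + 2*I*√5) + 82)) = √(1412 - 144*(42 + 2*I*√5)) = √(1412 + (-6048 - 288*I*√5)) = √(-4636 - 288*I*√5)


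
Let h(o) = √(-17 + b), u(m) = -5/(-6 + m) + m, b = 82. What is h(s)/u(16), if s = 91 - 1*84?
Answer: 2*√65/31 ≈ 0.52015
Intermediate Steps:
s = 7 (s = 91 - 84 = 7)
u(m) = m - 5/(-6 + m) (u(m) = -5/(-6 + m) + m = m - 5/(-6 + m))
h(o) = √65 (h(o) = √(-17 + 82) = √65)
h(s)/u(16) = √65/(((-5 + 16² - 6*16)/(-6 + 16))) = √65/(((-5 + 256 - 96)/10)) = √65/(((⅒)*155)) = √65/(31/2) = √65*(2/31) = 2*√65/31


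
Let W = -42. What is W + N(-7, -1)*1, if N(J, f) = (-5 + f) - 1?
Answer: -49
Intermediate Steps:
N(J, f) = -6 + f
W + N(-7, -1)*1 = -42 + (-6 - 1)*1 = -42 - 7*1 = -42 - 7 = -49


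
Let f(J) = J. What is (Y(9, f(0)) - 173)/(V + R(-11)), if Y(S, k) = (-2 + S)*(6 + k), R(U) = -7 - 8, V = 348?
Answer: -131/333 ≈ -0.39339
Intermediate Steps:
R(U) = -15
(Y(9, f(0)) - 173)/(V + R(-11)) = ((-12 - 2*0 + 6*9 + 9*0) - 173)/(348 - 15) = ((-12 + 0 + 54 + 0) - 173)/333 = (42 - 173)*(1/333) = -131*1/333 = -131/333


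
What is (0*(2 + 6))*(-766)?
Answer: 0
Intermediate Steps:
(0*(2 + 6))*(-766) = (0*8)*(-766) = 0*(-766) = 0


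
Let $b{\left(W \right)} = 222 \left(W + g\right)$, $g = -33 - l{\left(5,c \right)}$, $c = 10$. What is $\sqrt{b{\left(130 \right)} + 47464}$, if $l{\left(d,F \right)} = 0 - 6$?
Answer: $\sqrt{70330} \approx 265.2$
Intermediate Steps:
$l{\left(d,F \right)} = -6$ ($l{\left(d,F \right)} = 0 - 6 = -6$)
$g = -27$ ($g = -33 - -6 = -33 + 6 = -27$)
$b{\left(W \right)} = -5994 + 222 W$ ($b{\left(W \right)} = 222 \left(W - 27\right) = 222 \left(-27 + W\right) = -5994 + 222 W$)
$\sqrt{b{\left(130 \right)} + 47464} = \sqrt{\left(-5994 + 222 \cdot 130\right) + 47464} = \sqrt{\left(-5994 + 28860\right) + 47464} = \sqrt{22866 + 47464} = \sqrt{70330}$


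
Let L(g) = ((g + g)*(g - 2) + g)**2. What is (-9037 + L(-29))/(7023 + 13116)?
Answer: 1040108/6713 ≈ 154.94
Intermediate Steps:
L(g) = (g + 2*g*(-2 + g))**2 (L(g) = ((2*g)*(-2 + g) + g)**2 = (2*g*(-2 + g) + g)**2 = (g + 2*g*(-2 + g))**2)
(-9037 + L(-29))/(7023 + 13116) = (-9037 + (-29)**2*(-3 + 2*(-29))**2)/(7023 + 13116) = (-9037 + 841*(-3 - 58)**2)/20139 = (-9037 + 841*(-61)**2)*(1/20139) = (-9037 + 841*3721)*(1/20139) = (-9037 + 3129361)*(1/20139) = 3120324*(1/20139) = 1040108/6713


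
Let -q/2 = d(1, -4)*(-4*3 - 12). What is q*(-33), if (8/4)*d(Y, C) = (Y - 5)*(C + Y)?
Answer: -9504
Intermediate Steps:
d(Y, C) = (-5 + Y)*(C + Y)/2 (d(Y, C) = ((Y - 5)*(C + Y))/2 = ((-5 + Y)*(C + Y))/2 = (-5 + Y)*(C + Y)/2)
q = 288 (q = -2*((½)*1² - 5/2*(-4) - 5/2*1 + (½)*(-4)*1)*(-4*3 - 12) = -2*((½)*1 + 10 - 5/2 - 2)*(-12 - 12) = -2*(½ + 10 - 5/2 - 2)*(-24) = -12*(-24) = -2*(-144) = 288)
q*(-33) = 288*(-33) = -9504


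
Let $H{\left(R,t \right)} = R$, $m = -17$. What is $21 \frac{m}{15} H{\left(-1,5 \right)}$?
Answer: $\frac{119}{5} \approx 23.8$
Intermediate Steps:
$21 \frac{m}{15} H{\left(-1,5 \right)} = 21 \left(- \frac{17}{15}\right) \left(-1\right) = \left(- \frac{119}{5}\right) \left(-1\right) = \frac{119}{5}$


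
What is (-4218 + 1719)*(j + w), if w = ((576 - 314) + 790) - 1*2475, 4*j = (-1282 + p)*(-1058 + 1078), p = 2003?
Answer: -5452818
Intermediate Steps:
j = 3605 (j = ((-1282 + 2003)*(-1058 + 1078))/4 = (721*20)/4 = (¼)*14420 = 3605)
w = -1423 (w = (262 + 790) - 2475 = 1052 - 2475 = -1423)
(-4218 + 1719)*(j + w) = (-4218 + 1719)*(3605 - 1423) = -2499*2182 = -5452818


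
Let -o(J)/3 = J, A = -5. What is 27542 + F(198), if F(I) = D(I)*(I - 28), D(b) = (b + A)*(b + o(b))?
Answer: -12965218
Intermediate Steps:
o(J) = -3*J
D(b) = -2*b*(-5 + b) (D(b) = (b - 5)*(b - 3*b) = (-5 + b)*(-2*b) = -2*b*(-5 + b))
F(I) = 2*I*(-28 + I)*(5 - I) (F(I) = (2*I*(5 - I))*(I - 28) = (2*I*(5 - I))*(-28 + I) = 2*I*(-28 + I)*(5 - I))
27542 + F(198) = 27542 + 2*198*(-28 + 198)*(5 - 1*198) = 27542 + 2*198*170*(5 - 198) = 27542 + 2*198*170*(-193) = 27542 - 12992760 = -12965218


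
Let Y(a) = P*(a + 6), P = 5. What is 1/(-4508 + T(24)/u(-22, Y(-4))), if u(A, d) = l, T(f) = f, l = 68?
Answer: -17/76630 ≈ -0.00022185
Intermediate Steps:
Y(a) = 30 + 5*a (Y(a) = 5*(a + 6) = 5*(6 + a) = 30 + 5*a)
u(A, d) = 68
1/(-4508 + T(24)/u(-22, Y(-4))) = 1/(-4508 + 24/68) = 1/(-4508 + 24*(1/68)) = 1/(-4508 + 6/17) = 1/(-76630/17) = -17/76630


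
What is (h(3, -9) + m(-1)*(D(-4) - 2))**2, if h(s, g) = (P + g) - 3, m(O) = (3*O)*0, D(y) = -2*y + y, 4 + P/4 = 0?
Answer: 784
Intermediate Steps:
P = -16 (P = -16 + 4*0 = -16 + 0 = -16)
D(y) = -y
m(O) = 0
h(s, g) = -19 + g (h(s, g) = (-16 + g) - 3 = -19 + g)
(h(3, -9) + m(-1)*(D(-4) - 2))**2 = ((-19 - 9) + 0*(-1*(-4) - 2))**2 = (-28 + 0*(4 - 2))**2 = (-28 + 0*2)**2 = (-28 + 0)**2 = (-28)**2 = 784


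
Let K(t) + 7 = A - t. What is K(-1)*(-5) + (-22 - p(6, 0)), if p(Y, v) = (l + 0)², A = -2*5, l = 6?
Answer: 22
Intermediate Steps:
A = -10
p(Y, v) = 36 (p(Y, v) = (6 + 0)² = 6² = 36)
K(t) = -17 - t (K(t) = -7 + (-10 - t) = -17 - t)
K(-1)*(-5) + (-22 - p(6, 0)) = (-17 - 1*(-1))*(-5) + (-22 - 1*36) = (-17 + 1)*(-5) + (-22 - 36) = -16*(-5) - 58 = 80 - 58 = 22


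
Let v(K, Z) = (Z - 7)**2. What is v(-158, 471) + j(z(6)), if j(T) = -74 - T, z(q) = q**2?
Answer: 215186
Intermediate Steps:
v(K, Z) = (-7 + Z)**2
v(-158, 471) + j(z(6)) = (-7 + 471)**2 + (-74 - 1*6**2) = 464**2 + (-74 - 1*36) = 215296 + (-74 - 36) = 215296 - 110 = 215186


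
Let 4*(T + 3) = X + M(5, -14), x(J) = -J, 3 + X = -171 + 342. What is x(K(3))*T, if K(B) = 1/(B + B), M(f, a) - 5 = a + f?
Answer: -19/3 ≈ -6.3333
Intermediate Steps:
M(f, a) = 5 + a + f (M(f, a) = 5 + (a + f) = 5 + a + f)
X = 168 (X = -3 + (-171 + 342) = -3 + 171 = 168)
K(B) = 1/(2*B)
T = 38 (T = -3 + (168 + (5 - 14 + 5))/4 = -3 + (168 - 4)/4 = -3 + (¼)*164 = -3 + 41 = 38)
x(K(3))*T = -1/(2*3)*38 = -1*⅙*38 = -⅙*38 = -19/3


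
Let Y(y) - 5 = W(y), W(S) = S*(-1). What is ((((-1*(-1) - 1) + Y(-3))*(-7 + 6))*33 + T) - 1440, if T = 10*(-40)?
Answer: -2104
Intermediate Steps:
W(S) = -S
Y(y) = 5 - y
T = -400
((((-1*(-1) - 1) + Y(-3))*(-7 + 6))*33 + T) - 1440 = ((((-1*(-1) - 1) + (5 - 1*(-3)))*(-7 + 6))*33 - 400) - 1440 = ((((1 - 1) + (5 + 3))*(-1))*33 - 400) - 1440 = (((0 + 8)*(-1))*33 - 400) - 1440 = ((8*(-1))*33 - 400) - 1440 = (-8*33 - 400) - 1440 = (-264 - 400) - 1440 = -664 - 1440 = -2104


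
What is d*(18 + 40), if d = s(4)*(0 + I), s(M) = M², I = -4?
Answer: -3712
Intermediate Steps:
d = -64 (d = 4²*(0 - 4) = 16*(-4) = -64)
d*(18 + 40) = -64*(18 + 40) = -64*58 = -3712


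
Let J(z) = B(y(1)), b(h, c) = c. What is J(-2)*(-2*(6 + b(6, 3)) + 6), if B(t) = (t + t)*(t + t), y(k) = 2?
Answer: -192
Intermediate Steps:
B(t) = 4*t² (B(t) = (2*t)*(2*t) = 4*t²)
J(z) = 16 (J(z) = 4*2² = 4*4 = 16)
J(-2)*(-2*(6 + b(6, 3)) + 6) = 16*(-2*(6 + 3) + 6) = 16*(-2*9 + 6) = 16*(-18 + 6) = 16*(-12) = -192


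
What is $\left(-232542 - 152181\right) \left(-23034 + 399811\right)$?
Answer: $-144954777771$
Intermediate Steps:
$\left(-232542 - 152181\right) \left(-23034 + 399811\right) = \left(-384723\right) 376777 = -144954777771$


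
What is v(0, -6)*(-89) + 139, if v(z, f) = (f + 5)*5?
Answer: 584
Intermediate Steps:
v(z, f) = 25 + 5*f (v(z, f) = (5 + f)*5 = 25 + 5*f)
v(0, -6)*(-89) + 139 = (25 + 5*(-6))*(-89) + 139 = (25 - 30)*(-89) + 139 = -5*(-89) + 139 = 445 + 139 = 584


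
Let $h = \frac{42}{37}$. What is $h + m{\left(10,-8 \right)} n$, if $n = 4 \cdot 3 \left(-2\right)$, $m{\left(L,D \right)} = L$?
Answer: $- \frac{8838}{37} \approx -238.86$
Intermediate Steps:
$h = \frac{42}{37}$ ($h = 42 \cdot \frac{1}{37} = \frac{42}{37} \approx 1.1351$)
$n = -24$ ($n = 12 \left(-2\right) = -24$)
$h + m{\left(10,-8 \right)} n = \frac{42}{37} + 10 \left(-24\right) = \frac{42}{37} - 240 = - \frac{8838}{37}$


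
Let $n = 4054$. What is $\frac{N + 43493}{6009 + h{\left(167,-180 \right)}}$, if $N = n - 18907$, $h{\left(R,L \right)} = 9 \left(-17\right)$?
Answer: $\frac{895}{183} \approx 4.8907$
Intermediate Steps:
$h{\left(R,L \right)} = -153$
$N = -14853$ ($N = 4054 - 18907 = -14853$)
$\frac{N + 43493}{6009 + h{\left(167,-180 \right)}} = \frac{-14853 + 43493}{6009 - 153} = \frac{28640}{5856} = 28640 \cdot \frac{1}{5856} = \frac{895}{183}$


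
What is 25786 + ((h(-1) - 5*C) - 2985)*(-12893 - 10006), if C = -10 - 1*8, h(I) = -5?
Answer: 66432886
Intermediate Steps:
C = -18 (C = -10 - 8 = -18)
25786 + ((h(-1) - 5*C) - 2985)*(-12893 - 10006) = 25786 + ((-5 - 5*(-18)) - 2985)*(-12893 - 10006) = 25786 + ((-5 + 90) - 2985)*(-22899) = 25786 + (85 - 2985)*(-22899) = 25786 - 2900*(-22899) = 25786 + 66407100 = 66432886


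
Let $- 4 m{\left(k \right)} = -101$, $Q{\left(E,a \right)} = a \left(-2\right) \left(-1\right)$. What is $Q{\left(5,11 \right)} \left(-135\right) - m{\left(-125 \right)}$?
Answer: $- \frac{11981}{4} \approx -2995.3$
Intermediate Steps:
$Q{\left(E,a \right)} = 2 a$ ($Q{\left(E,a \right)} = - 2 a \left(-1\right) = 2 a$)
$m{\left(k \right)} = \frac{101}{4}$ ($m{\left(k \right)} = \left(- \frac{1}{4}\right) \left(-101\right) = \frac{101}{4}$)
$Q{\left(5,11 \right)} \left(-135\right) - m{\left(-125 \right)} = 2 \cdot 11 \left(-135\right) - \frac{101}{4} = 22 \left(-135\right) - \frac{101}{4} = -2970 - \frac{101}{4} = - \frac{11981}{4}$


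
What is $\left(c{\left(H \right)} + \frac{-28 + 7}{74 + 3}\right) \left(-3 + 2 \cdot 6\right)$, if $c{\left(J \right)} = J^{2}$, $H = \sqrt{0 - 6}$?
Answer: $- \frac{621}{11} \approx -56.455$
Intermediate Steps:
$H = i \sqrt{6}$ ($H = \sqrt{-6} = i \sqrt{6} \approx 2.4495 i$)
$\left(c{\left(H \right)} + \frac{-28 + 7}{74 + 3}\right) \left(-3 + 2 \cdot 6\right) = \left(\left(i \sqrt{6}\right)^{2} + \frac{-28 + 7}{74 + 3}\right) \left(-3 + 2 \cdot 6\right) = \left(-6 - \frac{21}{77}\right) \left(-3 + 12\right) = \left(-6 - \frac{3}{11}\right) 9 = \left(- \frac{69}{11}\right) 9 = - \frac{621}{11}$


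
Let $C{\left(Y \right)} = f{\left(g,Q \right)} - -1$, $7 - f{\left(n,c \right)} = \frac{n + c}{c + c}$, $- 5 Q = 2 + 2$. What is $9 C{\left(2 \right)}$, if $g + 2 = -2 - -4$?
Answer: $\frac{135}{2} \approx 67.5$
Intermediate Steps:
$g = 0$ ($g = -2 - -2 = -2 + \left(-2 + 4\right) = -2 + 2 = 0$)
$Q = - \frac{4}{5}$ ($Q = - \frac{2 + 2}{5} = \left(- \frac{1}{5}\right) 4 = - \frac{4}{5} \approx -0.8$)
$f{\left(n,c \right)} = 7 - \frac{c + n}{2 c}$ ($f{\left(n,c \right)} = 7 - \frac{n + c}{c + c} = 7 - \frac{c + n}{2 c}$)
$C{\left(Y \right)} = \frac{15}{2}$ ($C{\left(Y \right)} = \frac{\left(-1\right) 0 + 13 \left(- \frac{4}{5}\right)}{2 \left(- \frac{4}{5}\right)} - -1 = \frac{1}{2} \left(- \frac{5}{4}\right) \left(0 - \frac{52}{5}\right) + 1 = \frac{1}{2} \left(- \frac{5}{4}\right) \left(- \frac{52}{5}\right) + 1 = \frac{13}{2} + 1 = \frac{15}{2}$)
$9 C{\left(2 \right)} = 9 \cdot \frac{15}{2} = \frac{135}{2}$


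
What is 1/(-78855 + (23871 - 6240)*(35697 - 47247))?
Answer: -1/203716905 ≈ -4.9088e-9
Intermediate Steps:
1/(-78855 + (23871 - 6240)*(35697 - 47247)) = 1/(-78855 + 17631*(-11550)) = 1/(-78855 - 203638050) = 1/(-203716905) = -1/203716905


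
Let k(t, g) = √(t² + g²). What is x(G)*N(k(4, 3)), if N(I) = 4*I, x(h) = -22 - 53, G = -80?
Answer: -1500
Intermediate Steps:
x(h) = -75
k(t, g) = √(g² + t²)
x(G)*N(k(4, 3)) = -300*√(3² + 4²) = -300*√(9 + 16) = -300*√25 = -300*5 = -75*20 = -1500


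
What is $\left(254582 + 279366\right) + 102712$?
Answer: $636660$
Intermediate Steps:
$\left(254582 + 279366\right) + 102712 = 533948 + 102712 = 636660$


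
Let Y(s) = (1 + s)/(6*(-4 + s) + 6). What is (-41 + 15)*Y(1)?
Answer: 13/3 ≈ 4.3333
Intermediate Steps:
Y(s) = (1 + s)/(-18 + 6*s) (Y(s) = (1 + s)/((-24 + 6*s) + 6) = (1 + s)/(-18 + 6*s))
(-41 + 15)*Y(1) = (-41 + 15)*((1 + 1)/(6*(-3 + 1))) = -13*2/(3*(-2)) = -13*(-1)*2/(3*2) = -26*(-⅙) = 13/3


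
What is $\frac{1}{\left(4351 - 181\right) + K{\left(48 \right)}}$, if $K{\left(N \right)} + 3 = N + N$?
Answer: $\frac{1}{4263} \approx 0.00023458$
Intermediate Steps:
$K{\left(N \right)} = -3 + 2 N$ ($K{\left(N \right)} = -3 + \left(N + N\right) = -3 + 2 N$)
$\frac{1}{\left(4351 - 181\right) + K{\left(48 \right)}} = \frac{1}{\left(4351 - 181\right) + \left(-3 + 2 \cdot 48\right)} = \frac{1}{4170 + \left(-3 + 96\right)} = \frac{1}{4170 + 93} = \frac{1}{4263}$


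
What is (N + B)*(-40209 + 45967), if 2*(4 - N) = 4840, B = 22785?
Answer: 117284702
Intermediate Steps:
N = -2416 (N = 4 - ½*4840 = 4 - 2420 = -2416)
(N + B)*(-40209 + 45967) = (-2416 + 22785)*(-40209 + 45967) = 20369*5758 = 117284702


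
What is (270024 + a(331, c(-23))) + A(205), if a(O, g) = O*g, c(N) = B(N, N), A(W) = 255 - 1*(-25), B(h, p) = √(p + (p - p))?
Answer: 270304 + 331*I*√23 ≈ 2.703e+5 + 1587.4*I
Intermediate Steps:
B(h, p) = √p (B(h, p) = √(p + 0) = √p)
A(W) = 280 (A(W) = 255 + 25 = 280)
c(N) = √N
(270024 + a(331, c(-23))) + A(205) = (270024 + 331*√(-23)) + 280 = (270024 + 331*(I*√23)) + 280 = (270024 + 331*I*√23) + 280 = 270304 + 331*I*√23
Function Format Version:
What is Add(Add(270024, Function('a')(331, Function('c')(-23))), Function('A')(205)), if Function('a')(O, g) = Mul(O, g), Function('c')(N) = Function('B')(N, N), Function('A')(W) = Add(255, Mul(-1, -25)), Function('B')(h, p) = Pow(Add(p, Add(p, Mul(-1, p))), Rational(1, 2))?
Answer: Add(270304, Mul(331, I, Pow(23, Rational(1, 2)))) ≈ Add(2.7030e+5, Mul(1587.4, I))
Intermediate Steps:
Function('B')(h, p) = Pow(p, Rational(1, 2)) (Function('B')(h, p) = Pow(Add(p, 0), Rational(1, 2)) = Pow(p, Rational(1, 2)))
Function('A')(W) = 280 (Function('A')(W) = Add(255, 25) = 280)
Function('c')(N) = Pow(N, Rational(1, 2))
Add(Add(270024, Function('a')(331, Function('c')(-23))), Function('A')(205)) = Add(Add(270024, Mul(331, Pow(-23, Rational(1, 2)))), 280) = Add(Add(270024, Mul(331, Mul(I, Pow(23, Rational(1, 2))))), 280) = Add(Add(270024, Mul(331, I, Pow(23, Rational(1, 2)))), 280) = Add(270304, Mul(331, I, Pow(23, Rational(1, 2))))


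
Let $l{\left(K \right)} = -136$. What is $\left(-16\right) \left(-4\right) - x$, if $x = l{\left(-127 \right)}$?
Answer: $200$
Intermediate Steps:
$x = -136$
$\left(-16\right) \left(-4\right) - x = \left(-16\right) \left(-4\right) - -136 = 64 + 136 = 200$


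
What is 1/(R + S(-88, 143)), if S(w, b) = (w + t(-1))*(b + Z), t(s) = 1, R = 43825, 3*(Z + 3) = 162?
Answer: 1/26947 ≈ 3.7110e-5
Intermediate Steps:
Z = 51 (Z = -3 + (⅓)*162 = -3 + 54 = 51)
S(w, b) = (1 + w)*(51 + b) (S(w, b) = (w + 1)*(b + 51) = (1 + w)*(51 + b))
1/(R + S(-88, 143)) = 1/(43825 + (51 + 143 + 51*(-88) + 143*(-88))) = 1/(43825 + (51 + 143 - 4488 - 12584)) = 1/(43825 - 16878) = 1/26947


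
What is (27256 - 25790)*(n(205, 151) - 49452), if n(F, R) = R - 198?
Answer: -72565534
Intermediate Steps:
n(F, R) = -198 + R
(27256 - 25790)*(n(205, 151) - 49452) = (27256 - 25790)*((-198 + 151) - 49452) = 1466*(-47 - 49452) = 1466*(-49499) = -72565534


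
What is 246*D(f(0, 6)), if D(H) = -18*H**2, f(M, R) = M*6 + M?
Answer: 0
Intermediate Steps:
f(M, R) = 7*M (f(M, R) = 6*M + M = 7*M)
246*D(f(0, 6)) = 246*(-18*(7*0)**2) = 246*(-18*0**2) = 246*(-18*0) = 246*0 = 0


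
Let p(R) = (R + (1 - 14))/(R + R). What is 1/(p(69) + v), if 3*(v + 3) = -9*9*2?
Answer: -69/3905 ≈ -0.017670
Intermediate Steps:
v = -57 (v = -3 + (-9*9*2)/3 = -3 + (-81*2)/3 = -3 + (⅓)*(-162) = -3 - 54 = -57)
p(R) = (-13 + R)/(2*R) (p(R) = (R - 13)/((2*R)) = (-13 + R)*(1/(2*R)) = (-13 + R)/(2*R))
1/(p(69) + v) = 1/((½)*(-13 + 69)/69 - 57) = 1/((½)*(1/69)*56 - 57) = 1/(28/69 - 57) = 1/(-3905/69) = -69/3905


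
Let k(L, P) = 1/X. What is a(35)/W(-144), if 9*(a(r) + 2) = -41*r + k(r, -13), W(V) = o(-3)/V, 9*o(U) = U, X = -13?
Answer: -906720/13 ≈ -69748.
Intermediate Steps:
o(U) = U/9
W(V) = -1/(3*V) (W(V) = ((⅑)*(-3))/V = -1/(3*V))
k(L, P) = -1/13 (k(L, P) = 1/(-13) = -1/13)
a(r) = -235/117 - 41*r/9 (a(r) = -2 + (-41*r - 1/13)/9 = -2 + (-1/13 - 41*r)/9 = -2 + (-1/117 - 41*r/9) = -235/117 - 41*r/9)
a(35)/W(-144) = (-235/117 - 41/9*35)/((-⅓/(-144))) = (-235/117 - 1435/9)/((-⅓*(-1/144))) = -18890/(117*1/432) = -18890/117*432 = -906720/13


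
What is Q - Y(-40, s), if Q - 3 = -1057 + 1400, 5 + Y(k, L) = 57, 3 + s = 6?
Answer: 294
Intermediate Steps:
s = 3 (s = -3 + 6 = 3)
Y(k, L) = 52 (Y(k, L) = -5 + 57 = 52)
Q = 346 (Q = 3 + (-1057 + 1400) = 3 + 343 = 346)
Q - Y(-40, s) = 346 - 1*52 = 346 - 52 = 294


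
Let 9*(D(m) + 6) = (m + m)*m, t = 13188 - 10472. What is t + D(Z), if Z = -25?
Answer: 25640/9 ≈ 2848.9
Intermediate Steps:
t = 2716
D(m) = -6 + 2*m²/9 (D(m) = -6 + ((m + m)*m)/9 = -6 + ((2*m)*m)/9 = -6 + (2*m²)/9 = -6 + 2*m²/9)
t + D(Z) = 2716 + (-6 + (2/9)*(-25)²) = 2716 + (-6 + (2/9)*625) = 2716 + (-6 + 1250/9) = 2716 + 1196/9 = 25640/9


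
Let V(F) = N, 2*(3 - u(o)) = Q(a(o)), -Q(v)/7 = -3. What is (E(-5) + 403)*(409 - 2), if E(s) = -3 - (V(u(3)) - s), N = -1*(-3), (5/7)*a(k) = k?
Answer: 159544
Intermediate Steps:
a(k) = 7*k/5
N = 3
Q(v) = 21 (Q(v) = -7*(-3) = 21)
u(o) = -15/2 (u(o) = 3 - ½*21 = 3 - 21/2 = -15/2)
V(F) = 3
E(s) = -6 + s (E(s) = -3 - (3 - s) = -3 + (-3 + s) = -6 + s)
(E(-5) + 403)*(409 - 2) = ((-6 - 5) + 403)*(409 - 2) = (-11 + 403)*407 = 392*407 = 159544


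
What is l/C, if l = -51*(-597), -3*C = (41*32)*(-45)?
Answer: 10149/6560 ≈ 1.5471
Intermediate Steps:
C = 19680 (C = -41*32*(-45)/3 = -1312*(-45)/3 = -⅓*(-59040) = 19680)
l = 30447
l/C = 30447/19680 = 30447*(1/19680) = 10149/6560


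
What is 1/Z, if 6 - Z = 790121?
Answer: -1/790115 ≈ -1.2656e-6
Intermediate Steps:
Z = -790115 (Z = 6 - 1*790121 = 6 - 790121 = -790115)
1/Z = 1/(-790115) = -1/790115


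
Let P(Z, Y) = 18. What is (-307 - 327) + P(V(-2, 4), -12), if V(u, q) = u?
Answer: -616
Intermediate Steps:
(-307 - 327) + P(V(-2, 4), -12) = (-307 - 327) + 18 = -634 + 18 = -616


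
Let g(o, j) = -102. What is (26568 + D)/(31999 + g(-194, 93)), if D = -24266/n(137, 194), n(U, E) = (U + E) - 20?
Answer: 8238382/9919967 ≈ 0.83048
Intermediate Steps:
n(U, E) = -20 + E + U (n(U, E) = (E + U) - 20 = -20 + E + U)
D = -24266/311 (D = -24266/(-20 + 194 + 137) = -24266/311 ≈ -78.026)
(26568 + D)/(31999 + g(-194, 93)) = (26568 - 24266/311)/(31999 - 102) = (8238382/311)/31897 = (8238382/311)*(1/31897) = 8238382/9919967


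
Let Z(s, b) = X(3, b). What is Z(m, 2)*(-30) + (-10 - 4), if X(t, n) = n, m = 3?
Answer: -74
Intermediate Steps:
Z(s, b) = b
Z(m, 2)*(-30) + (-10 - 4) = 2*(-30) + (-10 - 4) = -60 - 14 = -74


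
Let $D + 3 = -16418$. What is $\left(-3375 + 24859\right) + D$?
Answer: $5063$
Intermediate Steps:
$D = -16421$ ($D = -3 - 16418 = -16421$)
$\left(-3375 + 24859\right) + D = \left(-3375 + 24859\right) - 16421 = 21484 - 16421 = 5063$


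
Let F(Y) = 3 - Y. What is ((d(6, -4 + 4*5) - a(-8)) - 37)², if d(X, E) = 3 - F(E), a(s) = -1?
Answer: 400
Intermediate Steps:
d(X, E) = E (d(X, E) = 3 - (3 - E) = 3 + (-3 + E) = E)
((d(6, -4 + 4*5) - a(-8)) - 37)² = (((-4 + 4*5) - 1*(-1)) - 37)² = (((-4 + 20) + 1) - 37)² = ((16 + 1) - 37)² = (17 - 37)² = (-20)² = 400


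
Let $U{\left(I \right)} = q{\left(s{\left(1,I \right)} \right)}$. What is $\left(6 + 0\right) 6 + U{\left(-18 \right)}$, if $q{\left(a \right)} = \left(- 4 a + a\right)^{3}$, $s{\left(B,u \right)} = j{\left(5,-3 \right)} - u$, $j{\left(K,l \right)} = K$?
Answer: $-328473$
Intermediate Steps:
$s{\left(B,u \right)} = 5 - u$
$q{\left(a \right)} = - 27 a^{3}$ ($q{\left(a \right)} = \left(- 3 a\right)^{3} = - 27 a^{3}$)
$U{\left(I \right)} = - 27 \left(5 - I\right)^{3}$
$\left(6 + 0\right) 6 + U{\left(-18 \right)} = \left(6 + 0\right) 6 + 27 \left(-5 - 18\right)^{3} = 6 \cdot 6 + 27 \left(-23\right)^{3} = 36 + 27 \left(-12167\right) = 36 - 328509 = -328473$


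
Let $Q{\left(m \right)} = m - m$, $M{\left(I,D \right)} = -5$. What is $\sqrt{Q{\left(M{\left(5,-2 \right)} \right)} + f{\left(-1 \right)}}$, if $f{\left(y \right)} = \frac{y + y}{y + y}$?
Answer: $1$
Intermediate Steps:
$Q{\left(m \right)} = 0$
$f{\left(y \right)} = 1$ ($f{\left(y \right)} = \frac{2 y}{2 y} = 2 y \frac{1}{2 y} = 1$)
$\sqrt{Q{\left(M{\left(5,-2 \right)} \right)} + f{\left(-1 \right)}} = \sqrt{0 + 1} = \sqrt{1} = 1$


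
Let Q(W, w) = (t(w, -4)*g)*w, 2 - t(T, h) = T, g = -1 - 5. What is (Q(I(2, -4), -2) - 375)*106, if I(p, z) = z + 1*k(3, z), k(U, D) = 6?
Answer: -34662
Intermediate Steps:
g = -6
t(T, h) = 2 - T
I(p, z) = 6 + z (I(p, z) = z + 1*6 = z + 6 = 6 + z)
Q(W, w) = w*(-12 + 6*w) (Q(W, w) = ((2 - w)*(-6))*w = (-12 + 6*w)*w = w*(-12 + 6*w))
(Q(I(2, -4), -2) - 375)*106 = (6*(-2)*(-2 - 2) - 375)*106 = (6*(-2)*(-4) - 375)*106 = (48 - 375)*106 = -327*106 = -34662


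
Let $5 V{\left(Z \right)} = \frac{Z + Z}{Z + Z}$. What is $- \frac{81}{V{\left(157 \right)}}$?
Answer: $-405$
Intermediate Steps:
$V{\left(Z \right)} = \frac{1}{5}$ ($V{\left(Z \right)} = \frac{\left(Z + Z\right) \frac{1}{Z + Z}}{5} = \frac{2 Z \frac{1}{2 Z}}{5} = \frac{1}{5} \cdot 1 = \frac{1}{5}$)
$- \frac{81}{V{\left(157 \right)}} = - 81 \frac{1}{\frac{1}{5}} = \left(-81\right) 5 = -405$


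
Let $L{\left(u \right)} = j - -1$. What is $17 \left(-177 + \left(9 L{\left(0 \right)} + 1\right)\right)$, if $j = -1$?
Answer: $-2992$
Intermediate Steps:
$L{\left(u \right)} = 0$ ($L{\left(u \right)} = -1 - -1 = -1 + 1 = 0$)
$17 \left(-177 + \left(9 L{\left(0 \right)} + 1\right)\right) = 17 \left(-177 + \left(9 \cdot 0 + 1\right)\right) = 17 \left(-177 + \left(0 + 1\right)\right) = 17 \left(-177 + 1\right) = 17 \left(-176\right) = -2992$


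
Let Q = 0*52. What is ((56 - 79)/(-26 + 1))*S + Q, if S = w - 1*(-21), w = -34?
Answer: -299/25 ≈ -11.960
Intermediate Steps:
S = -13 (S = -34 - 1*(-21) = -34 + 21 = -13)
Q = 0
((56 - 79)/(-26 + 1))*S + Q = ((56 - 79)/(-26 + 1))*(-13) + 0 = -23/(-25)*(-13) + 0 = -23*(-1/25)*(-13) + 0 = (23/25)*(-13) + 0 = -299/25 + 0 = -299/25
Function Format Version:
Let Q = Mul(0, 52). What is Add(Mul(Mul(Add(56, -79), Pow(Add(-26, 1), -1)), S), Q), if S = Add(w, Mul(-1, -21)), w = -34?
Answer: Rational(-299, 25) ≈ -11.960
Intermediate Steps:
S = -13 (S = Add(-34, Mul(-1, -21)) = Add(-34, 21) = -13)
Q = 0
Add(Mul(Mul(Add(56, -79), Pow(Add(-26, 1), -1)), S), Q) = Add(Mul(Mul(Add(56, -79), Pow(Add(-26, 1), -1)), -13), 0) = Add(Mul(Mul(-23, Pow(-25, -1)), -13), 0) = Add(Mul(Mul(-23, Rational(-1, 25)), -13), 0) = Add(Mul(Rational(23, 25), -13), 0) = Add(Rational(-299, 25), 0) = Rational(-299, 25)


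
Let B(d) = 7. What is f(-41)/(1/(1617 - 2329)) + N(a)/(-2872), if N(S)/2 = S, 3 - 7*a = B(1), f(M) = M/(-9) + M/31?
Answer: -1613908633/701127 ≈ -2301.9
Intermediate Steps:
f(M) = -22*M/279 (f(M) = M*(-⅑) + M*(1/31) = -M/9 + M/31 = -22*M/279)
a = -4/7 (a = 3/7 - ⅐*7 = 3/7 - 1 = -4/7 ≈ -0.57143)
N(S) = 2*S
f(-41)/(1/(1617 - 2329)) + N(a)/(-2872) = (-22/279*(-41))/(1/(1617 - 2329)) + (2*(-4/7))/(-2872) = 902/(279*(1/(-712))) - 8/7*(-1/2872) = 902/(279*(-1/712)) + 1/2513 = (902/279)*(-712) + 1/2513 = -642224/279 + 1/2513 = -1613908633/701127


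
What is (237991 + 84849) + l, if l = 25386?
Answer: 348226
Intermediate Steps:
(237991 + 84849) + l = (237991 + 84849) + 25386 = 322840 + 25386 = 348226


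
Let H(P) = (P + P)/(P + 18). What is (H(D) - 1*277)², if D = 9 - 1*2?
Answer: 47761921/625 ≈ 76419.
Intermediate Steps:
D = 7 (D = 9 - 2 = 7)
H(P) = 2*P/(18 + P) (H(P) = (2*P)/(18 + P) = 2*P/(18 + P))
(H(D) - 1*277)² = (2*7/(18 + 7) - 1*277)² = (2*7/25 - 277)² = (2*7*(1/25) - 277)² = (14/25 - 277)² = (-6911/25)² = 47761921/625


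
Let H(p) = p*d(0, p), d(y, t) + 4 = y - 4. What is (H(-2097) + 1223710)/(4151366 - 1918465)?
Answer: 1240486/2232901 ≈ 0.55555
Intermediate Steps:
d(y, t) = -8 + y (d(y, t) = -4 + (y - 4) = -4 + (-4 + y) = -8 + y)
H(p) = -8*p (H(p) = p*(-8 + 0) = p*(-8) = -8*p)
(H(-2097) + 1223710)/(4151366 - 1918465) = (-8*(-2097) + 1223710)/(4151366 - 1918465) = (16776 + 1223710)/2232901 = 1240486*(1/2232901) = 1240486/2232901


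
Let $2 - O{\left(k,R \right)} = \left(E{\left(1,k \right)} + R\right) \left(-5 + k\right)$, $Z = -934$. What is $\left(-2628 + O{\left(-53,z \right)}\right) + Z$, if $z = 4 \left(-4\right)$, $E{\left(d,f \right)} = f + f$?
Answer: $-10636$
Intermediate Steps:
$E{\left(d,f \right)} = 2 f$
$z = -16$
$O{\left(k,R \right)} = 2 - \left(-5 + k\right) \left(R + 2 k\right)$ ($O{\left(k,R \right)} = 2 - \left(2 k + R\right) \left(-5 + k\right) = 2 - \left(R + 2 k\right) \left(-5 + k\right) = 2 - \left(-5 + k\right) \left(R + 2 k\right)$)
$\left(-2628 + O{\left(-53,z \right)}\right) + Z = \left(-2628 + \left(2 - 2 \left(-53\right)^{2} + 5 \left(-16\right) + 10 \left(-53\right) - \left(-16\right) \left(-53\right)\right)\right) - 934 = \left(-2628 - 7074\right) - 934 = -9702 - 934 = -10636$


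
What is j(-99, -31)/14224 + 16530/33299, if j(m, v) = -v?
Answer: 33736427/67663568 ≈ 0.49859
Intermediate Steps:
j(-99, -31)/14224 + 16530/33299 = -1*(-31)/14224 + 16530/33299 = 31*(1/14224) + 16530*(1/33299) = 31/14224 + 16530/33299 = 33736427/67663568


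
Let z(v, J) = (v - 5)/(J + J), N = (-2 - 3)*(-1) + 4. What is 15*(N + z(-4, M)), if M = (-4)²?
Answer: 4185/32 ≈ 130.78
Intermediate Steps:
N = 9 (N = -5*(-1) + 4 = 5 + 4 = 9)
M = 16
z(v, J) = (-5 + v)/(2*J) (z(v, J) = (-5 + v)/((2*J)) = (-5 + v)*(1/(2*J)) = (-5 + v)/(2*J))
15*(N + z(-4, M)) = 15*(9 + (½)*(-5 - 4)/16) = 15*(9 + (½)*(1/16)*(-9)) = 15*(9 - 9/32) = 15*(279/32) = 4185/32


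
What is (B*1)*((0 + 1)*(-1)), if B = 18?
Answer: -18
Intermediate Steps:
(B*1)*((0 + 1)*(-1)) = (18*1)*((0 + 1)*(-1)) = 18*(1*(-1)) = 18*(-1) = -18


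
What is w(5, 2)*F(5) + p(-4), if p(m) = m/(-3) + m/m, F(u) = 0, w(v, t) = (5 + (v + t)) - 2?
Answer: 7/3 ≈ 2.3333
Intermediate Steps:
w(v, t) = 3 + t + v (w(v, t) = (5 + (t + v)) - 2 = (5 + t + v) - 2 = 3 + t + v)
p(m) = 1 - m/3 (p(m) = m*(-⅓) + 1 = -m/3 + 1 = 1 - m/3)
w(5, 2)*F(5) + p(-4) = (3 + 2 + 5)*0 + (1 - ⅓*(-4)) = 10*0 + (1 + 4/3) = 0 + 7/3 = 7/3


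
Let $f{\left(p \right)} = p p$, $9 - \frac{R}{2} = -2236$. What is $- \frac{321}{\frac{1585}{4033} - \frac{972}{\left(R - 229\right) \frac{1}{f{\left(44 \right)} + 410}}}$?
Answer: $\frac{5516260773}{9189744611} \approx 0.60026$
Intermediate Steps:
$R = 4490$ ($R = 18 - -4472 = 18 + 4472 = 4490$)
$f{\left(p \right)} = p^{2}$
$- \frac{321}{\frac{1585}{4033} - \frac{972}{\left(R - 229\right) \frac{1}{f{\left(44 \right)} + 410}}} = - \frac{321}{\frac{1585}{4033} - \frac{972}{\left(4490 - 229\right) \frac{1}{44^{2} + 410}}} = - \frac{321}{1585 \cdot \frac{1}{4033} - \frac{972}{4261 \frac{1}{1936 + 410}}} = - \frac{321}{\frac{1585}{4033} - \frac{972}{4261 \cdot \frac{1}{2346}}} = - \frac{321}{\frac{1585}{4033} - \frac{972}{\frac{4261}{2346}}} = - \frac{321}{\frac{1585}{4033} - \frac{2280312}{4261}} = - \frac{321}{- \frac{9189744611}{17184613}} = \left(-321\right) \left(- \frac{17184613}{9189744611}\right) = \frac{5516260773}{9189744611}$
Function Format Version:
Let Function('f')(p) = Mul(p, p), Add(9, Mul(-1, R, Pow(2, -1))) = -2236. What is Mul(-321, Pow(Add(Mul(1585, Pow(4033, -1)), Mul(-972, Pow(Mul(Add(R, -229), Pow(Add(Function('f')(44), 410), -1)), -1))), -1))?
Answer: Rational(5516260773, 9189744611) ≈ 0.60026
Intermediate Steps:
R = 4490 (R = Add(18, Mul(-2, -2236)) = Add(18, 4472) = 4490)
Function('f')(p) = Pow(p, 2)
Mul(-321, Pow(Add(Mul(1585, Pow(4033, -1)), Mul(-972, Pow(Mul(Add(R, -229), Pow(Add(Function('f')(44), 410), -1)), -1))), -1)) = Mul(-321, Pow(Add(Mul(1585, Pow(4033, -1)), Mul(-972, Pow(Mul(Add(4490, -229), Pow(Add(Pow(44, 2), 410), -1)), -1))), -1)) = Mul(-321, Pow(Add(Mul(1585, Rational(1, 4033)), Mul(-972, Pow(Mul(4261, Pow(Add(1936, 410), -1)), -1))), -1)) = Mul(-321, Pow(Add(Rational(1585, 4033), Mul(-972, Pow(Mul(4261, Pow(2346, -1)), -1))), -1)) = Mul(-321, Pow(Add(Rational(1585, 4033), Mul(-972, Pow(Mul(4261, Rational(1, 2346)), -1))), -1)) = Mul(-321, Pow(Add(Rational(1585, 4033), Mul(-972, Pow(Rational(4261, 2346), -1))), -1)) = Mul(-321, Pow(Add(Rational(1585, 4033), Mul(-972, Rational(2346, 4261))), -1)) = Mul(-321, Pow(Add(Rational(1585, 4033), Rational(-2280312, 4261)), -1)) = Mul(-321, Pow(Rational(-9189744611, 17184613), -1)) = Mul(-321, Rational(-17184613, 9189744611)) = Rational(5516260773, 9189744611)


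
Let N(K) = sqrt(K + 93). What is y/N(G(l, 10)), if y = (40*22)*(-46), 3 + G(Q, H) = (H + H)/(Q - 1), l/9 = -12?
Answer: -368*sqrt(1067110)/89 ≈ -4271.3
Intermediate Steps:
l = -108 (l = 9*(-12) = -108)
G(Q, H) = -3 + 2*H/(-1 + Q) (G(Q, H) = -3 + (H + H)/(Q - 1) = -3 + (2*H)/(-1 + Q) = -3 + 2*H/(-1 + Q))
N(K) = sqrt(93 + K)
y = -40480 (y = 880*(-46) = -40480)
y/N(G(l, 10)) = -40480/sqrt(93 + (3 - 3*(-108) + 2*10)/(-1 - 108)) = -40480/sqrt(93 + (3 + 324 + 20)/(-109)) = -40480/sqrt(93 - 1/109*347) = -40480/sqrt(93 - 347/109) = -40480*sqrt(1067110)/9790 = -368*sqrt(1067110)/89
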